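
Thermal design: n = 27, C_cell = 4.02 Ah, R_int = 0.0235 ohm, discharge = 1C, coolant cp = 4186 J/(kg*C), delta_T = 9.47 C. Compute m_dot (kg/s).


Step 1: I = 1 * 4.02 = 4.02 A
Step 2: Q_cell = I^2 * R = 4.02^2 * 0.0235 = 0.37977 W
Step 3: Q_total = 27 * 0.37977 = 10.254 W
Step 4: m_dot = Q_total / (cp * dT) = 10.254 / (4186 * 9.47) = 2.587e-04 kg/s

2.587e-04 kg/s


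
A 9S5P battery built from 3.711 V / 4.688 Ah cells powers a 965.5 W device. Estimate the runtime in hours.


Step 1: E_pack = Ns * V_cell * Np * C_cell = 9 * 3.711 * 5 * 4.688 = 782.87 Wh
Step 2: t = E_pack / P = 782.87 / 965.5 = 0.8108 hr

0.8108 hr


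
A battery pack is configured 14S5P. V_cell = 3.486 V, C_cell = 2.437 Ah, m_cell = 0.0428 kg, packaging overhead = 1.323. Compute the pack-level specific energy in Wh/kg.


Step 1: V_pack = 14 * 3.486 = 48.804 V
Step 2: C_pack = 5 * 2.437 = 12.185 Ah
Step 3: E_pack = V_pack * C_pack = 48.804 * 12.185 = 594.68 Wh
Step 4: m_pack = 14 * 5 * 0.0428 * 1.323 = 3.9637 kg
Step 5: ED = E_pack / m_pack = 594.68 / 3.9637 = 150.0 Wh/kg

150.0 Wh/kg


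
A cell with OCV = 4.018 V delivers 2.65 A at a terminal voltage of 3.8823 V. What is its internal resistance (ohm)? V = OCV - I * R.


R = (OCV - V) / I = (4.018 - 3.8823) / 2.65 = 0.05121 ohm

0.05121 ohm


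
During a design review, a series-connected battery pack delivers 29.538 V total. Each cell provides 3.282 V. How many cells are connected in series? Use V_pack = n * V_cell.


Rearranging: n = V_pack / V_cell = 29.538 / 3.282 = 9 cells

9


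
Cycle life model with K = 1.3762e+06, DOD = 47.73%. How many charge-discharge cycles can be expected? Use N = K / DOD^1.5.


Step 1: DOD^1.5 = 47.73^1.5 = 329.75
Step 2: N = 1.3762e+06 / 329.75 = 4173 cycles

4173 cycles


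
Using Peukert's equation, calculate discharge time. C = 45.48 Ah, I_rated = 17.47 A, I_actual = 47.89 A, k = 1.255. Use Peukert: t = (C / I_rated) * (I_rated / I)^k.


t_rated = C / I_rated = 45.48 / 17.47 = 2.6033 hr
(I_rated/I)^k = (0.36479)^1.255 = 0.28207
t = t_rated * (I_rated/I)^k = 2.6033 * 0.28207 = 0.7343 hr

0.7343 hr


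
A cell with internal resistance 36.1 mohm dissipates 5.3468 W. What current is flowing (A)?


Convert: R = 36.1 mohm = 0.0361 ohm
I = sqrt(Q / R) = sqrt(5.3468 / 0.0361) = sqrt(148.11) = 12.17 A

12.17 A


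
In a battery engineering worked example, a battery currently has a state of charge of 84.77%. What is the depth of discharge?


Complement of SOC: DOD = 100% - 84.77% = 15.23%

15.23%


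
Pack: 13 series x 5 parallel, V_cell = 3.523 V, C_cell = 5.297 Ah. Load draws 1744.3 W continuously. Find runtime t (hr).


Step 1: E_pack = Ns * V_cell * Np * C_cell = 13 * 3.523 * 5 * 5.297 = 1213 Wh
Step 2: t = E_pack / P = 1213 / 1744.3 = 0.6954 hr

0.6954 hr


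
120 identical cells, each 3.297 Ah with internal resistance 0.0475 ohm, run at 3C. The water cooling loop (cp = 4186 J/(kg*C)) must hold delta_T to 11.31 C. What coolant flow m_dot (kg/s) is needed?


Step 1: I = 3 * 3.297 = 9.891 A
Step 2: Q_cell = I^2 * R = 9.891^2 * 0.0475 = 4.647 W
Step 3: Q_total = 120 * 4.647 = 557.64 W
Step 4: m_dot = Q_total / (cp * dT) = 557.64 / (4186 * 11.31) = 0.01178 kg/s

0.01178 kg/s


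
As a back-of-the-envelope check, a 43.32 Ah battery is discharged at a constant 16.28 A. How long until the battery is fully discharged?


Runtime = 43.32 Ah / 16.28 A = 2.661 hr

2.661 hr


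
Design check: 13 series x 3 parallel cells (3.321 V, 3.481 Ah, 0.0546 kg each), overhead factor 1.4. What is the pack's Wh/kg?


Step 1: V_pack = 13 * 3.321 = 43.173 V
Step 2: C_pack = 3 * 3.481 = 10.443 Ah
Step 3: E_pack = V_pack * C_pack = 43.173 * 10.443 = 450.86 Wh
Step 4: m_pack = 13 * 3 * 0.0546 * 1.4 = 2.9812 kg
Step 5: ED = E_pack / m_pack = 450.86 / 2.9812 = 151.2 Wh/kg

151.2 Wh/kg


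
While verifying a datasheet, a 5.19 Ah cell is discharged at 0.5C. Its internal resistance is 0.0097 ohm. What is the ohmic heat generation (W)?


Step 1: I = C_rate * capacity = 0.5 * 5.19 = 2.595 A
Step 2: Q = I^2 * R = 2.595^2 * 0.0097 = 6.734 * 0.0097 = 0.06532 W

0.06532 W


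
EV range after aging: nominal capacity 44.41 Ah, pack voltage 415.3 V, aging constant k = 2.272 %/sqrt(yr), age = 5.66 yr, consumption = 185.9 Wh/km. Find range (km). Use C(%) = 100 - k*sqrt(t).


Step 1: capacity retention = 100 - 2.272 * sqrt(5.66) = 100 - 2.272 * 2.3791 = 94.595%
Step 2: C_now = 44.41 * 94.595/100 = 42.01 Ah
Step 3: E_pack = V * C_now = 415.3 * 42.01 = 17447 Wh
Step 4: range = E_pack / consumption = 17447 / 185.9 = 93.85 km

93.85 km


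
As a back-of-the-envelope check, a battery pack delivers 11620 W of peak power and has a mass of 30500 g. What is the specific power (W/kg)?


Convert: m = 30500 g = 30.5 kg
Specific power = 11620 W / 30.5 kg = 381.0 W/kg

381.0 W/kg


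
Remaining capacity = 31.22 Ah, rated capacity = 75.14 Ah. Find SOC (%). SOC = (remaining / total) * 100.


SOC% = 31.22 / 75.14 * 100 = 41.55%

41.55%


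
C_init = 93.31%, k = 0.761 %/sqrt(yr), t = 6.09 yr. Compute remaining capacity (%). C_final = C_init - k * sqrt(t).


Step 1: sqrt(6.09 yr) = 2.4678
Step 2: drop = 0.761 * 2.4678 = 1.878
Step 3: C_final = 93.31 - 1.878 = 91.43%

91.43%


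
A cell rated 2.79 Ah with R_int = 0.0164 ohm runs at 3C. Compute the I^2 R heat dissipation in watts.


Step 1: I = C_rate * capacity = 3 * 2.79 = 8.37 A
Step 2: Q = I^2 * R = 8.37^2 * 0.0164 = 70.057 * 0.0164 = 1.149 W

1.149 W


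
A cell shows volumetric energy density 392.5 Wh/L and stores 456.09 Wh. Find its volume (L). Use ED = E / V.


V = E / ED = 456.09 / 392.5 = 1.162 L

1.162 L


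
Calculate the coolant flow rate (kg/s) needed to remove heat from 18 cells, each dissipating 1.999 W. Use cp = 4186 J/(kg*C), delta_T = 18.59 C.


Q_total = 18 * 1.999 = 35.982 W
m_dot = Q_total / (cp * dT) = 35.982 / (4186 * 18.59) = 4.624e-04 kg/s

4.624e-04 kg/s


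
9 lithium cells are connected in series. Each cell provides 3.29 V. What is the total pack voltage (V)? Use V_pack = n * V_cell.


With 9 cells in series at 3.29 V each, V_pack = 29.61 V

29.61 V


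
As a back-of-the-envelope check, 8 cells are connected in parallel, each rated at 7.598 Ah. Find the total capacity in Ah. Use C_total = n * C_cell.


C_total = 8 * 7.598 = 60.784 Ah

60.784 Ah


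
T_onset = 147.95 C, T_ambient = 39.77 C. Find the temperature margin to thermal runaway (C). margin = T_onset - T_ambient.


Safety margin = 147.95 C - 39.77 C = 108.18 C

108.18 C


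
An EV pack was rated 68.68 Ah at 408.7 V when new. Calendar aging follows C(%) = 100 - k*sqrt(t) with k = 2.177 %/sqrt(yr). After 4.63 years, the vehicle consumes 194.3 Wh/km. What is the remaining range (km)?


Step 1: capacity retention = 100 - 2.177 * sqrt(4.63) = 100 - 2.177 * 2.1517 = 95.316%
Step 2: C_now = 68.68 * 95.316/100 = 65.463 Ah
Step 3: E_pack = V * C_now = 408.7 * 65.463 = 26755 Wh
Step 4: range = E_pack / consumption = 26755 / 194.3 = 137.7 km

137.7 km


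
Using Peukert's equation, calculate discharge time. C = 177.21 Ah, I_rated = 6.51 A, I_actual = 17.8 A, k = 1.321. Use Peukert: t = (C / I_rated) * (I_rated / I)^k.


t_rated = C / I_rated = 177.21 / 6.51 = 27.221 hr
(I_rated/I)^k = (0.36573)^1.321 = 0.26481
t = t_rated * (I_rated/I)^k = 27.221 * 0.26481 = 7.208 hr

7.208 hr


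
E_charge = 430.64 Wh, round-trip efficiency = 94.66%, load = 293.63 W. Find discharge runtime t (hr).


Step 1: E_discharge = eta/100 * E_charge = 94.66/100 * 430.64 = 407.64 Wh
Step 2: t = E_discharge / P = 407.64 / 293.63 = 1.388 hr

1.388 hr


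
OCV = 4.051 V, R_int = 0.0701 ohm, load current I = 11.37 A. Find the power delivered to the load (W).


Step 1: V_terminal = OCV - I*R = 4.051 - 11.37 * 0.0701 = 3.254 V
Step 2: P_out = V_terminal * I = 3.254 * 11.37 = 37.00 W

37.00 W


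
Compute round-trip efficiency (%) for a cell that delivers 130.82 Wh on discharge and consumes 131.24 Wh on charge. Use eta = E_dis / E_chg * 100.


Round-trip efficiency = 130.82/131.24 * 100% = 99.68%

99.68%


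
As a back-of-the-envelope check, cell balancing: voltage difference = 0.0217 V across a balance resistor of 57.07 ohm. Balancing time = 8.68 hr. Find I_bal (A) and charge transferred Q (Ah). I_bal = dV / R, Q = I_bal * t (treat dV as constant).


First, Ohm's law: I_bal = 0.0217 V / 57.07 ohm = 3.8023e-04 A
Then Q = I * t = 3.8023e-04 A * 8.68 hr = 0.003300 Ah

I=3.8023e-04 A, Q=0.003300 Ah


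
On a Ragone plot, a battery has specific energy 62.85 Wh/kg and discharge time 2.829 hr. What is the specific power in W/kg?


Specific power = 62.85 Wh/kg / 2.829 hr = 22.22 W/kg

22.22 W/kg


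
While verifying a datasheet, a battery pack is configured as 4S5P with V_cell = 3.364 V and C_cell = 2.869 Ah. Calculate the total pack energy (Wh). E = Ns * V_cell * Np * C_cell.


E = Ns * Vcell * Np * Ccell = 4 * 3.364 * 5 * 2.869 = 193.0 Wh

193.0 Wh


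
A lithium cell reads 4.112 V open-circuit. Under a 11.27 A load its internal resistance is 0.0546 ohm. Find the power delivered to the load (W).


Step 1: V_terminal = OCV - I*R = 4.112 - 11.27 * 0.0546 = 3.4967 V
Step 2: P_out = V_terminal * I = 3.4967 * 11.27 = 39.41 W

39.41 W


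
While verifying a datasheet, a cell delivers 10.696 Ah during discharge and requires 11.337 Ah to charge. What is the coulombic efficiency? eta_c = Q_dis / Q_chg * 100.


eta_c = Q_dis / Q_chg * 100 = 10.696 / 11.337 * 100 = 94.35%

94.35%


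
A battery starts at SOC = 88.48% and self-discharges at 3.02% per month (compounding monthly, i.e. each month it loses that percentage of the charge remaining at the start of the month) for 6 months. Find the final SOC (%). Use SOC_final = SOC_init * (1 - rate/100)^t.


Monthly retention factor = 1 - 3.02/100 = 0.9698
Over 6 months: factor^6 = 0.83194
SOC_final = 88.48 * 0.83194 = 73.61%

73.61%


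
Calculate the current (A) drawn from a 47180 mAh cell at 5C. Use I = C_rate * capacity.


Convert: capacity = 47180 mAh = 47.18 Ah
At 5C: I = 5 * 47.18 Ah = 235.9 A

235.9 A


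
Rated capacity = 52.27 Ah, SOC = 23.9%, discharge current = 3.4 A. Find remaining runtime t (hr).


Step 1: remaining = SOC/100 * C_total = 23.9/100 * 52.27 = 12.493 Ah
Step 2: t = remaining / I = 12.493 / 3.4 = 3.674 hr

3.674 hr


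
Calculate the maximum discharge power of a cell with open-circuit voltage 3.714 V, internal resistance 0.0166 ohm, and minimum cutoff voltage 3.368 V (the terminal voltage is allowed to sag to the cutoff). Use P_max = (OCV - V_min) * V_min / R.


dV = OCV - V_min = 0.346 V (so I_max = dV / R)
P_max = dV * V_min / R = 0.346 * 3.368 / 0.0166 = 70.20 W

70.20 W


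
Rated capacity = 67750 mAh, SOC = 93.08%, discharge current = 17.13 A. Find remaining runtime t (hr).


Convert: C_total = 67750 mAh = 67.75 Ah
Step 1: remaining = SOC/100 * C_total = 93.08/100 * 67.75 = 63.062 Ah
Step 2: t = remaining / I = 63.062 / 17.13 = 3.681 hr

3.681 hr


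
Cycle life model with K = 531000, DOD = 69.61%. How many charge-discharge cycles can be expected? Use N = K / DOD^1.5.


Step 1: DOD^1.5 = 69.61^1.5 = 580.77
Step 2: N = 531000 / 580.77 = 914.3 cycles

914.3 cycles


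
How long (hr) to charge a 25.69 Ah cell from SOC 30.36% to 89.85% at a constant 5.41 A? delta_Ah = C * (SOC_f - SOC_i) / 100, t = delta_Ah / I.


Step 1: dSOC = 89.85% - 30.36% = 59.49%
Step 2: delta_Ah = 25.69 * 59.49 / 100 = 15.283 Ah
Step 3: t = 15.283 / 5.41 = 2.825 hr

2.825 hr


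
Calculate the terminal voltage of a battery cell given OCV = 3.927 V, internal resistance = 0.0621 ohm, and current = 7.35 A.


V = OCV - I*R = 3.927 - 7.35 * 0.0621 = 3.471 V

3.471 V


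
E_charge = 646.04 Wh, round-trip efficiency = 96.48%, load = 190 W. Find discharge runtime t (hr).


Step 1: E_discharge = eta/100 * E_charge = 96.48/100 * 646.04 = 623.3 Wh
Step 2: t = E_discharge / P = 623.3 / 190 = 3.281 hr

3.281 hr


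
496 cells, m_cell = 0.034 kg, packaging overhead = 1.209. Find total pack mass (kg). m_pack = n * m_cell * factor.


Cell mass sum = 496 * 0.034 = 16.864 kg
With overhead 1.209: m_pack = 16.864 * 1.209 = 20.39 kg

20.39 kg


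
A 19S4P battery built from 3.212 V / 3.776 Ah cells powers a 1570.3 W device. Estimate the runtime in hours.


Step 1: E_pack = Ns * V_cell * Np * C_cell = 19 * 3.212 * 4 * 3.776 = 921.77 Wh
Step 2: t = E_pack / P = 921.77 / 1570.3 = 0.5870 hr

0.5870 hr


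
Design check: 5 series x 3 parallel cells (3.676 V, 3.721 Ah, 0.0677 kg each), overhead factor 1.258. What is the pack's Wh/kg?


Step 1: V_pack = 5 * 3.676 = 18.38 V
Step 2: C_pack = 3 * 3.721 = 11.163 Ah
Step 3: E_pack = V_pack * C_pack = 18.38 * 11.163 = 205.18 Wh
Step 4: m_pack = 5 * 3 * 0.0677 * 1.258 = 1.2775 kg
Step 5: ED = E_pack / m_pack = 205.18 / 1.2775 = 160.6 Wh/kg

160.6 Wh/kg


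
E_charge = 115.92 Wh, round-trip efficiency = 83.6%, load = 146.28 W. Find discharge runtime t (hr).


Step 1: E_discharge = eta/100 * E_charge = 83.6/100 * 115.92 = 96.909 Wh
Step 2: t = E_discharge / P = 96.909 / 146.28 = 0.6625 hr

0.6625 hr


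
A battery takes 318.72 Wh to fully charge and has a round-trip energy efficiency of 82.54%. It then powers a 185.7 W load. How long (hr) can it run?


Step 1: E_discharge = eta/100 * E_charge = 82.54/100 * 318.72 = 263.07 Wh
Step 2: t = E_discharge / P = 263.07 / 185.7 = 1.417 hr

1.417 hr


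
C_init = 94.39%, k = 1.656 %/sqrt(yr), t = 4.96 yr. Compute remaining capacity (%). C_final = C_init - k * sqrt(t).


sqrt(t) = sqrt(4.96) = 2.2271
C_final = 94.39 - 1.656 * 2.2271 = 90.70%

90.70%


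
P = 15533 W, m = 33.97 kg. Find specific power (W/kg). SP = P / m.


SP = P / m = 15533 / 33.97 = 457.3 W/kg

457.3 W/kg


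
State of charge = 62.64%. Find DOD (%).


Complement of SOC: DOD = 100% - 62.64% = 37.36%

37.36%


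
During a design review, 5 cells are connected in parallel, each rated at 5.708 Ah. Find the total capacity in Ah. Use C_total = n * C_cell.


C_total = 5 * 5.708 = 28.54 Ah

28.54 Ah


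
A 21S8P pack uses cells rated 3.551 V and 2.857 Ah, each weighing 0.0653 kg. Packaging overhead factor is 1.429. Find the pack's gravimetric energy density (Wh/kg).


Step 1: V_pack = 21 * 3.551 = 74.571 V
Step 2: C_pack = 8 * 2.857 = 22.856 Ah
Step 3: E_pack = V_pack * C_pack = 74.571 * 22.856 = 1704.4 Wh
Step 4: m_pack = 21 * 8 * 0.0653 * 1.429 = 15.677 kg
Step 5: ED = E_pack / m_pack = 1704.4 / 15.677 = 108.7 Wh/kg

108.7 Wh/kg


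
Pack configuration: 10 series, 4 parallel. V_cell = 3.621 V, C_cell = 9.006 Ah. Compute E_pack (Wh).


V_pack = 10 * 3.621 = 36.21 V
C_pack = 4 * 9.006 = 36.024 Ah
E = V_pack * C_pack = 36.21 * 36.024 = 1304 Wh

1304 Wh


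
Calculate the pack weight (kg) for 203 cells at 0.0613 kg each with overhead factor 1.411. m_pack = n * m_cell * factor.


Cell mass sum = 203 * 0.0613 = 12.444 kg
With overhead 1.411: m_pack = 12.444 * 1.411 = 17.56 kg

17.56 kg


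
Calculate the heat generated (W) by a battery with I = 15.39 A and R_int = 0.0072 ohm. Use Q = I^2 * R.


I^2 = 236.85
Q = 236.85 * 0.0072 = 1.705 W

1.705 W


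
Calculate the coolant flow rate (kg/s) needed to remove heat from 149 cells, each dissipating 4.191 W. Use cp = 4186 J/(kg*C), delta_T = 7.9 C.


Q_total = 149 * 4.191 = 624.46 W
m_dot = Q_total / (cp * dT) = 624.46 / (4186 * 7.9) = 0.01888 kg/s

0.01888 kg/s


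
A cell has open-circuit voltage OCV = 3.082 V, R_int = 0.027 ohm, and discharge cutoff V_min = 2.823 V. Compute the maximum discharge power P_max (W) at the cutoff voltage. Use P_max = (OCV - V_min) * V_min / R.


P_max = (OCV - V_min) * V_min / R = (3.082 - 2.823) * 2.823 / 0.027 = 0.259 * 2.823 / 0.027 = 27.08 W

27.08 W


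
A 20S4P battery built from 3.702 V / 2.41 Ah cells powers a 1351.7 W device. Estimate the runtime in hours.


Step 1: E_pack = Ns * V_cell * Np * C_cell = 20 * 3.702 * 4 * 2.41 = 713.75 Wh
Step 2: t = E_pack / P = 713.75 / 1351.7 = 0.5280 hr

0.5280 hr


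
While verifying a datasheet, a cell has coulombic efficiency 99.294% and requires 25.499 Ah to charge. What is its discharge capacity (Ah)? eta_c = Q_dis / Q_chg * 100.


Q_dis = eta/100 * Q_chg = 99.294/100 * 25.499 = 25.32 Ah

25.32 Ah


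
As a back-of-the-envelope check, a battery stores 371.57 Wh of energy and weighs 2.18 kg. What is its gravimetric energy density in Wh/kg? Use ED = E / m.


Specific energy = 371.57 Wh / 2.18 kg = 170.4 Wh/kg

170.4 Wh/kg


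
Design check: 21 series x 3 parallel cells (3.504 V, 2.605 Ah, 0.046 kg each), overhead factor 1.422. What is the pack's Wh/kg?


Step 1: V_pack = 21 * 3.504 = 73.584 V
Step 2: C_pack = 3 * 2.605 = 7.815 Ah
Step 3: E_pack = V_pack * C_pack = 73.584 * 7.815 = 575.06 Wh
Step 4: m_pack = 21 * 3 * 0.046 * 1.422 = 4.121 kg
Step 5: ED = E_pack / m_pack = 575.06 / 4.121 = 139.5 Wh/kg

139.5 Wh/kg


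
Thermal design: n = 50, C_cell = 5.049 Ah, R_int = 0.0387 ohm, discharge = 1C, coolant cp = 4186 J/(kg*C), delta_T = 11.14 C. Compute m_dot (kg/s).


Step 1: I = 1 * 5.049 = 5.049 A
Step 2: Q_cell = I^2 * R = 5.049^2 * 0.0387 = 0.98656 W
Step 3: Q_total = 50 * 0.98656 = 49.328 W
Step 4: m_dot = Q_total / (cp * dT) = 49.328 / (4186 * 11.14) = 0.001058 kg/s

0.001058 kg/s


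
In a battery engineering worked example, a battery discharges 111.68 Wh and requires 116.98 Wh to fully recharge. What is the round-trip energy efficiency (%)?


eta_e = E_dis / E_chg * 100 = 111.68 / 116.98 * 100 = 95.47%

95.47%


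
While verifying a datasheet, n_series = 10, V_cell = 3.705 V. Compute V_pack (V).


With 10 cells in series at 3.705 V each, V_pack = 37.05 V

37.05 V


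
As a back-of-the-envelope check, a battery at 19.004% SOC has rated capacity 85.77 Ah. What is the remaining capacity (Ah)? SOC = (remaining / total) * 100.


remaining = SOC / 100 * total = 19.004 / 100 * 85.77 = 16.30 Ah

16.30 Ah


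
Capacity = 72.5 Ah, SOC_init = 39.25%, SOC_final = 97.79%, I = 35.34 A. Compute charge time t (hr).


delta_Ah = 72.5 * (97.79 - 39.25) / 100 = 42.442 Ah
t = delta_Ah / I = 42.442 / 35.34 = 1.201 hr

1.201 hr


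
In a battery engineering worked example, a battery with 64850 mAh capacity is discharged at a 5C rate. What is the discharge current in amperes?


Convert: capacity = 64850 mAh = 64.85 Ah
At 5C: I = 5 * 64.85 Ah = 324.25 A

324.25 A


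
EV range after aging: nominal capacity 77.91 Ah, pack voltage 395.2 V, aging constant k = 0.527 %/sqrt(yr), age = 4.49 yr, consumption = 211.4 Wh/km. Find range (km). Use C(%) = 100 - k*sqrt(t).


Step 1: capacity retention = 100 - 0.527 * sqrt(4.49) = 100 - 0.527 * 2.119 = 98.883%
Step 2: C_now = 77.91 * 98.883/100 = 77.04 Ah
Step 3: E_pack = V * C_now = 395.2 * 77.04 = 30446 Wh
Step 4: range = E_pack / consumption = 30446 / 211.4 = 144.0 km

144.0 km


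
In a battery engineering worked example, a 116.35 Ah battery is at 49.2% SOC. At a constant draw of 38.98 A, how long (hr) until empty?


Step 1: remaining = SOC/100 * C_total = 49.2/100 * 116.35 = 57.244 Ah
Step 2: t = remaining / I = 57.244 / 38.98 = 1.469 hr

1.469 hr


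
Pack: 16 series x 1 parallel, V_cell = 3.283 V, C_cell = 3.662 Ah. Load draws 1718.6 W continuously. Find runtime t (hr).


Step 1: E_pack = Ns * V_cell * Np * C_cell = 16 * 3.283 * 1 * 3.662 = 192.36 Wh
Step 2: t = E_pack / P = 192.36 / 1718.6 = 0.1119 hr

0.1119 hr


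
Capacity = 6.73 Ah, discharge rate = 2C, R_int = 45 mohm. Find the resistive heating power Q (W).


Convert: R = 45 mohm = 0.045 ohm
Step 1: I = C_rate * capacity = 2 * 6.73 = 13.46 A
Step 2: Q = I^2 * R = 13.46^2 * 0.045 = 181.17 * 0.045 = 8.153 W

8.153 W


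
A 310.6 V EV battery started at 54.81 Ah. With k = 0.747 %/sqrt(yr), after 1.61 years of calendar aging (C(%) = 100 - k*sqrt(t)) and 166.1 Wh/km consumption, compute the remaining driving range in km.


Step 1: capacity retention = 100 - 0.747 * sqrt(1.61) = 100 - 0.747 * 1.2689 = 99.052%
Step 2: C_now = 54.81 * 99.052/100 = 54.29 Ah
Step 3: E_pack = V * C_now = 310.6 * 54.29 = 16862 Wh
Step 4: range = E_pack / consumption = 16862 / 166.1 = 101.5 km

101.5 km


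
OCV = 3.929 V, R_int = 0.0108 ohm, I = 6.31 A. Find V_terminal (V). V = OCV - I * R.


V = OCV - I*R = 3.929 - 6.31 * 0.0108 = 3.861 V

3.861 V


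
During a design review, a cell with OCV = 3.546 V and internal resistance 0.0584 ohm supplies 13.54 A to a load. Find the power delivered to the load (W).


Step 1: V_terminal = OCV - I*R = 3.546 - 13.54 * 0.0584 = 2.7553 V
Step 2: P_out = V_terminal * I = 2.7553 * 13.54 = 37.31 W

37.31 W


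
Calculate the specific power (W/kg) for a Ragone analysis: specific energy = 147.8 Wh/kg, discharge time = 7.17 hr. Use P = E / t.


Specific power = 147.8 Wh/kg / 7.17 hr = 20.61 W/kg

20.61 W/kg


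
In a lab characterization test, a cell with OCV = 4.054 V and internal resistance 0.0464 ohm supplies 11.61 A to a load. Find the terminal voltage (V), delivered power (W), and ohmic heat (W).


Step 1: V_terminal = OCV - I*R = 4.054 - 11.61 * 0.0464 = 3.5153 V
Step 2: P_out = V_terminal * I = 3.5153 * 11.61 = 40.81 W
Step 3: Q = I^2 * R = 11.61^2 * 0.0464 = 6.254 W

V=3.5153 V, P=40.81 W, Q=6.254 W


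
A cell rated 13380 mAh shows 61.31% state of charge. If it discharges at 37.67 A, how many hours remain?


Convert: C_total = 13380 mAh = 13.38 Ah
Step 1: remaining = SOC/100 * C_total = 61.31/100 * 13.38 = 8.2033 Ah
Step 2: t = remaining / I = 8.2033 / 37.67 = 0.2178 hr

0.2178 hr


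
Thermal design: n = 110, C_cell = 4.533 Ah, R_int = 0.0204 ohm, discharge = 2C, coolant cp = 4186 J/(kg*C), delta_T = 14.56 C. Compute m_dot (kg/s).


Step 1: I = 2 * 4.533 = 9.066 A
Step 2: Q_cell = I^2 * R = 9.066^2 * 0.0204 = 1.6767 W
Step 3: Q_total = 110 * 1.6767 = 184.44 W
Step 4: m_dot = Q_total / (cp * dT) = 184.44 / (4186 * 14.56) = 0.003026 kg/s

0.003026 kg/s


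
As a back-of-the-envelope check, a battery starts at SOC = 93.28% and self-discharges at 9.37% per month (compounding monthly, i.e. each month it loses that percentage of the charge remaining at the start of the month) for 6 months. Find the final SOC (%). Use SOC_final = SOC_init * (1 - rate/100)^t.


Monthly retention factor = 1 - 9.37/100 = 0.9063
Over 6 months: factor^6 = 0.55416
SOC_final = 93.28 * 0.55416 = 51.69%

51.69%


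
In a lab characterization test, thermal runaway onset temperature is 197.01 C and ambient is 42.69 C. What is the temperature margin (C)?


Safety margin = 197.01 C - 42.69 C = 154.32 C

154.32 C


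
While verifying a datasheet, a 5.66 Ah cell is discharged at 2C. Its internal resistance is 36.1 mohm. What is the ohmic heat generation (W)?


Convert: R = 36.1 mohm = 0.0361 ohm
Step 1: I = C_rate * capacity = 2 * 5.66 = 11.32 A
Step 2: Q = I^2 * R = 11.32^2 * 0.0361 = 128.14 * 0.0361 = 4.626 W

4.626 W


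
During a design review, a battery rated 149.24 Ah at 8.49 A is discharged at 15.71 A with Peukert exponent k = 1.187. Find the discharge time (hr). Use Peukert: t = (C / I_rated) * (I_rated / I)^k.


Step 1: t_rated = C / I_rated = 149.24 / 8.49 = 17.578 hr
Step 2: ratio = 8.49 / 15.71 = 0.54042
Step 3: ratio^k = 0.54042^1.187 = 0.48167
Step 4: t = t_rated * ratio^k = 17.578 * 0.48167 = 8.467 hr

8.467 hr


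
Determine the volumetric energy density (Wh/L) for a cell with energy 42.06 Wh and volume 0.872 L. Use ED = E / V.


ED = E / V = 42.06 / 0.872 = 48.23 Wh/L

48.23 Wh/L


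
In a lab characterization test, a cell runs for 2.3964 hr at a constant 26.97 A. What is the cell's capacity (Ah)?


C = I * t = 26.97 * 2.3964 = 64.63 Ah

64.63 Ah


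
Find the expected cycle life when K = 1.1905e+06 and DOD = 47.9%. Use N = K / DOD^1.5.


Step 1: DOD^1.5 = 47.9^1.5 = 331.52
Step 2: N = 1.1905e+06 / 331.52 = 3591 cycles

3591 cycles


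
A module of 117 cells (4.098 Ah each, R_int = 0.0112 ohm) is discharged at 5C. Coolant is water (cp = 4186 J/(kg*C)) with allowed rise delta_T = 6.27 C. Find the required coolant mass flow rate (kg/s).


Step 1: I = 5 * 4.098 = 20.49 A
Step 2: Q_cell = I^2 * R = 20.49^2 * 0.0112 = 4.7022 W
Step 3: Q_total = 117 * 4.7022 = 550.16 W
Step 4: m_dot = Q_total / (cp * dT) = 550.16 / (4186 * 6.27) = 0.02096 kg/s

0.02096 kg/s


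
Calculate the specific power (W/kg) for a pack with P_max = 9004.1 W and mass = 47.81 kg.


SP = P / m = 9004.1 / 47.81 = 188.3 W/kg

188.3 W/kg


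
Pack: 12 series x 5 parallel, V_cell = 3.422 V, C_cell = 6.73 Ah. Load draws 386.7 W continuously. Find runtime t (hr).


Step 1: E_pack = Ns * V_cell * Np * C_cell = 12 * 3.422 * 5 * 6.73 = 1381.8 Wh
Step 2: t = E_pack / P = 1381.8 / 386.7 = 3.573 hr

3.573 hr


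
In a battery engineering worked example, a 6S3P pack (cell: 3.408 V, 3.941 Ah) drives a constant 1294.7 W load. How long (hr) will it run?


Step 1: E_pack = Ns * V_cell * Np * C_cell = 6 * 3.408 * 3 * 3.941 = 241.76 Wh
Step 2: t = E_pack / P = 241.76 / 1294.7 = 0.1867 hr

0.1867 hr


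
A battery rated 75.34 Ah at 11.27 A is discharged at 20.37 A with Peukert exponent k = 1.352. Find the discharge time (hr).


Step 1: t_rated = C / I_rated = 75.34 / 11.27 = 6.685 hr
Step 2: ratio = 11.27 / 20.37 = 0.55326
Step 3: ratio^k = 0.55326^1.352 = 0.4492
Step 4: t = t_rated * ratio^k = 6.685 * 0.4492 = 3.003 hr

3.003 hr


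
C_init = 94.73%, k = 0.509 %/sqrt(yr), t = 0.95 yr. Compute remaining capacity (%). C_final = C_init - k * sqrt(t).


Step 1: sqrt(0.95 yr) = 0.97468
Step 2: drop = 0.509 * 0.97468 = 0.49611
Step 3: C_final = 94.73 - 0.49611 = 94.23%

94.23%


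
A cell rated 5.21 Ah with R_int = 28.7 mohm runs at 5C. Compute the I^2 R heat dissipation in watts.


Convert: R = 28.7 mohm = 0.0287 ohm
Step 1: I = C_rate * capacity = 5 * 5.21 = 26.05 A
Step 2: Q = I^2 * R = 26.05^2 * 0.0287 = 678.6 * 0.0287 = 19.48 W

19.48 W


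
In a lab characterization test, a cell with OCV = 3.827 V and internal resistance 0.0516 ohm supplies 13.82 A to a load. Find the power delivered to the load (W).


Step 1: V_terminal = OCV - I*R = 3.827 - 13.82 * 0.0516 = 3.1139 V
Step 2: P_out = V_terminal * I = 3.1139 * 13.82 = 43.03 W

43.03 W


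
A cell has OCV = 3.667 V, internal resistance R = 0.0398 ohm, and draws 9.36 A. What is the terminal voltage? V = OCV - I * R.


IR drop = 9.36 * 0.0398 = 0.37253 V
V = 3.667 - 0.37253 = 3.294 V

3.294 V


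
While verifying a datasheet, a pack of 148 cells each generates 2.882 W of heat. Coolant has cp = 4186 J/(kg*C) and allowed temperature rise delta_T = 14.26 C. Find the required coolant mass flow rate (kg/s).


Q_total = 148 * 2.882 = 426.54 W
m_dot = Q_total / (cp * dT) = 426.54 / (4186 * 14.26) = 0.007146 kg/s

0.007146 kg/s


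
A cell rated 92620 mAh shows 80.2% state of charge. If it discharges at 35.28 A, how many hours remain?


Convert: C_total = 92620 mAh = 92.62 Ah
Step 1: remaining = SOC/100 * C_total = 80.2/100 * 92.62 = 74.281 Ah
Step 2: t = remaining / I = 74.281 / 35.28 = 2.105 hr

2.105 hr


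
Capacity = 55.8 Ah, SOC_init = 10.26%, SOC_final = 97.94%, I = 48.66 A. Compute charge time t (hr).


Step 1: dSOC = 97.94% - 10.26% = 87.68%
Step 2: delta_Ah = 55.8 * 87.68 / 100 = 48.925 Ah
Step 3: t = 48.925 / 48.66 = 1.005 hr

1.005 hr


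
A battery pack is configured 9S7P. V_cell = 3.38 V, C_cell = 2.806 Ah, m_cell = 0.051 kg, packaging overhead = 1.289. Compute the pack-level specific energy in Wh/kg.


Step 1: V_pack = 9 * 3.38 = 30.42 V
Step 2: C_pack = 7 * 2.806 = 19.642 Ah
Step 3: E_pack = V_pack * C_pack = 30.42 * 19.642 = 597.51 Wh
Step 4: m_pack = 9 * 7 * 0.051 * 1.289 = 4.1416 kg
Step 5: ED = E_pack / m_pack = 597.51 / 4.1416 = 144.3 Wh/kg

144.3 Wh/kg


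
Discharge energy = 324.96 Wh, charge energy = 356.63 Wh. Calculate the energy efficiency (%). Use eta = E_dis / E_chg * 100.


eta_e = E_dis / E_chg * 100 = 324.96 / 356.63 * 100 = 91.12%

91.12%


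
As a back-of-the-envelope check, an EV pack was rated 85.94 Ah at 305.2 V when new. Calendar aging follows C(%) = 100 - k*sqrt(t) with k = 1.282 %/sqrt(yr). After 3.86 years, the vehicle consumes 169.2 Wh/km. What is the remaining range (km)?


Step 1: capacity retention = 100 - 1.282 * sqrt(3.86) = 100 - 1.282 * 1.9647 = 97.481%
Step 2: C_now = 85.94 * 97.481/100 = 83.775 Ah
Step 3: E_pack = V * C_now = 305.2 * 83.775 = 25568 Wh
Step 4: range = E_pack / consumption = 25568 / 169.2 = 151.1 km

151.1 km


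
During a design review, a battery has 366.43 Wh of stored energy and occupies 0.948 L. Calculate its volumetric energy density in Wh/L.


Volumetric ED = 366.43 Wh / 0.948 L = 386.5 Wh/L

386.5 Wh/L


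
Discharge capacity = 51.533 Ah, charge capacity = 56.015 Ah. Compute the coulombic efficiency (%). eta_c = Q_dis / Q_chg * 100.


Coulombic efficiency = 51.533/56.015 * 100% = 92.00%

92.00%


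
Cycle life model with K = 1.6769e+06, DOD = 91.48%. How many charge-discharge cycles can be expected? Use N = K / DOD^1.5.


Step 1: DOD^1.5 = 91.48^1.5 = 874.96
Step 2: N = 1.6769e+06 / 874.96 = 1917 cycles

1917 cycles


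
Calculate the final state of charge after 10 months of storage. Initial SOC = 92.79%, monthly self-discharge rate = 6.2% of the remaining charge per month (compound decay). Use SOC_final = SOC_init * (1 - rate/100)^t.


Monthly retention factor = 1 - 6.2/100 = 0.938
Over 10 months: factor^10 = 0.52726
SOC_final = 92.79 * 0.52726 = 48.92%

48.92%


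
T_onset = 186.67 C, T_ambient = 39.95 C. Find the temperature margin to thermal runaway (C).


Safety margin = 186.67 C - 39.95 C = 146.72 C

146.72 C


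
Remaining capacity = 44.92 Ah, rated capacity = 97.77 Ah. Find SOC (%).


SOC% = 44.92 / 97.77 * 100 = 45.94%

45.94%


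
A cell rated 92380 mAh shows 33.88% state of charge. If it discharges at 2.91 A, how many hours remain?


Convert: C_total = 92380 mAh = 92.38 Ah
Step 1: remaining = SOC/100 * C_total = 33.88/100 * 92.38 = 31.298 Ah
Step 2: t = remaining / I = 31.298 / 2.91 = 10.76 hr

10.76 hr


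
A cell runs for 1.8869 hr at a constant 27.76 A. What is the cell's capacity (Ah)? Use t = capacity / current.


C = I * t = 27.76 * 1.8869 = 52.38 Ah

52.38 Ah


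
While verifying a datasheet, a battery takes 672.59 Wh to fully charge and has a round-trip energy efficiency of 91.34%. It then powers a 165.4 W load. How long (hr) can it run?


Step 1: E_discharge = eta/100 * E_charge = 91.34/100 * 672.59 = 614.34 Wh
Step 2: t = E_discharge / P = 614.34 / 165.4 = 3.714 hr

3.714 hr


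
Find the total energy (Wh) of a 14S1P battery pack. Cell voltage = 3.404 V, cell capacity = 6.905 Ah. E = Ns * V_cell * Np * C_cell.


V_pack = 14 * 3.404 = 47.656 V
C_pack = 1 * 6.905 = 6.905 Ah
E = V_pack * C_pack = 47.656 * 6.905 = 329.1 Wh

329.1 Wh


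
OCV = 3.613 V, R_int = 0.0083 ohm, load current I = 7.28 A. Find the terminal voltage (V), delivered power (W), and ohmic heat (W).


Step 1: V_terminal = OCV - I*R = 3.613 - 7.28 * 0.0083 = 3.5526 V
Step 2: P_out = V_terminal * I = 3.5526 * 7.28 = 25.86 W
Step 3: Q = I^2 * R = 7.28^2 * 0.0083 = 0.4399 W

V=3.5526 V, P=25.86 W, Q=0.4399 W


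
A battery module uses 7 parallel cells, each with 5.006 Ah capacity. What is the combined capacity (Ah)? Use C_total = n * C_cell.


C_total = 7 * 5.006 = 35.042 Ah

35.042 Ah


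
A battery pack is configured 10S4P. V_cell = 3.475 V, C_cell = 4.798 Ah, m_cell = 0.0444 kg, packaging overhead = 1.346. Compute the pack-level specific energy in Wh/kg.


Step 1: V_pack = 10 * 3.475 = 34.75 V
Step 2: C_pack = 4 * 4.798 = 19.192 Ah
Step 3: E_pack = V_pack * C_pack = 34.75 * 19.192 = 666.92 Wh
Step 4: m_pack = 10 * 4 * 0.0444 * 1.346 = 2.3905 kg
Step 5: ED = E_pack / m_pack = 666.92 / 2.3905 = 279.0 Wh/kg

279.0 Wh/kg


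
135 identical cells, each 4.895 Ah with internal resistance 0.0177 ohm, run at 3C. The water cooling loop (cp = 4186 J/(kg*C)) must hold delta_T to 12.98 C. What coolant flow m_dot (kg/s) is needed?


Step 1: I = 3 * 4.895 = 14.685 A
Step 2: Q_cell = I^2 * R = 14.685^2 * 0.0177 = 3.817 W
Step 3: Q_total = 135 * 3.817 = 515.3 W
Step 4: m_dot = Q_total / (cp * dT) = 515.3 / (4186 * 12.98) = 0.009484 kg/s

0.009484 kg/s


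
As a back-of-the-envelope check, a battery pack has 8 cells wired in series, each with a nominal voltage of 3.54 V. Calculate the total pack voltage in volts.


With 8 cells in series at 3.54 V each, V_pack = 28.32 V

28.32 V


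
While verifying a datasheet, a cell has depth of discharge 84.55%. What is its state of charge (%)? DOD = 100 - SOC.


SOC = 100 - DOD = 100 - 84.55 = 15.45%

15.45%


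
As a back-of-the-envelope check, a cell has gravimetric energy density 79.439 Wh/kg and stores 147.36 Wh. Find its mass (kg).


m = E / ED = 147.36 / 79.439 = 1.855 kg

1.855 kg


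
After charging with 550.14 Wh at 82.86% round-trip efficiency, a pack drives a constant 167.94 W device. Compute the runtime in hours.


Step 1: E_discharge = eta/100 * E_charge = 82.86/100 * 550.14 = 455.85 Wh
Step 2: t = E_discharge / P = 455.85 / 167.94 = 2.714 hr

2.714 hr


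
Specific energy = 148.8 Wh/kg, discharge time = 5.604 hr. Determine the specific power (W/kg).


Specific power = 148.8 Wh/kg / 5.604 hr = 26.55 W/kg

26.55 W/kg


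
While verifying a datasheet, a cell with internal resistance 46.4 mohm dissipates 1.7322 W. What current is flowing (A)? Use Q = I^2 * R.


Convert: R = 46.4 mohm = 0.0464 ohm
I = sqrt(Q / R) = sqrt(1.7322 / 0.0464) = sqrt(37.332) = 6.110 A

6.110 A


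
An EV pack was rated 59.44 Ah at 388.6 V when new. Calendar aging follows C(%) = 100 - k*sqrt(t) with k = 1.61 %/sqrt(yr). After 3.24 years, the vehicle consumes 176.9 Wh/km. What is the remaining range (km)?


Step 1: capacity retention = 100 - 1.61 * sqrt(3.24) = 100 - 1.61 * 1.8 = 97.102%
Step 2: C_now = 59.44 * 97.102/100 = 57.717 Ah
Step 3: E_pack = V * C_now = 388.6 * 57.717 = 22429 Wh
Step 4: range = E_pack / consumption = 22429 / 176.9 = 126.8 km

126.8 km


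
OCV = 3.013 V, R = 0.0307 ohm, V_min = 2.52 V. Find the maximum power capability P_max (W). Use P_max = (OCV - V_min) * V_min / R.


dV = OCV - V_min = 0.493 V (so I_max = dV / R)
P_max = dV * V_min / R = 0.493 * 2.52 / 0.0307 = 40.47 W

40.47 W


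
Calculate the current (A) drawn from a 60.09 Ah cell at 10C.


At 10C: I = 10 * 60.09 Ah = 600.9 A

600.9 A


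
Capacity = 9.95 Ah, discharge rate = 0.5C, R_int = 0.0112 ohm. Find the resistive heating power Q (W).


Step 1: I = C_rate * capacity = 0.5 * 9.95 = 4.975 A
Step 2: Q = I^2 * R = 4.975^2 * 0.0112 = 24.751 * 0.0112 = 0.2772 W

0.2772 W


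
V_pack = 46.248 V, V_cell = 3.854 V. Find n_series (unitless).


Rearranging: n = V_pack / V_cell = 46.248 / 3.854 = 12 cells

12


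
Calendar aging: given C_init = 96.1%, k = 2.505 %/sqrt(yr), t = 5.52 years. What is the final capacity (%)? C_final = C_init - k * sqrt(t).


sqrt(t) = sqrt(5.52) = 2.3495
C_final = 96.1 - 2.505 * 2.3495 = 90.21%

90.21%


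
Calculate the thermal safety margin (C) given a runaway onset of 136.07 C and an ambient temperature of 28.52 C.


Safety margin = 136.07 C - 28.52 C = 107.55 C

107.55 C


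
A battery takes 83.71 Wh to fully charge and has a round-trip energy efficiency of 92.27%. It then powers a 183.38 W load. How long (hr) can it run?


Step 1: E_discharge = eta/100 * E_charge = 92.27/100 * 83.71 = 77.239 Wh
Step 2: t = E_discharge / P = 77.239 / 183.38 = 0.4212 hr

0.4212 hr


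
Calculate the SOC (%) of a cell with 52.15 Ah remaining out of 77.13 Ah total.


SOC = (remaining / total) * 100 = (52.15 / 77.13) * 100 = 67.61%

67.61%


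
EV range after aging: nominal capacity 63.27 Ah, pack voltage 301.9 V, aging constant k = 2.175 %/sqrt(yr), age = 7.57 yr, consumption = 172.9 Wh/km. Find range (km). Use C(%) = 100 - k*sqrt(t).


Step 1: capacity retention = 100 - 2.175 * sqrt(7.57) = 100 - 2.175 * 2.7514 = 94.016%
Step 2: C_now = 63.27 * 94.016/100 = 59.484 Ah
Step 3: E_pack = V * C_now = 301.9 * 59.484 = 17958 Wh
Step 4: range = E_pack / consumption = 17958 / 172.9 = 103.9 km

103.9 km


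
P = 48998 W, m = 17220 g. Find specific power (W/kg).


Convert: m = 17220 g = 17.22 kg
SP = P / m = 48998 / 17.22 = 2845 W/kg

2845 W/kg


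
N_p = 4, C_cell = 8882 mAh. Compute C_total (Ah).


Convert: C_cell = 8882 mAh = 8.882 Ah
C_total = 4 * 8.882 = 35.528 Ah

35.528 Ah


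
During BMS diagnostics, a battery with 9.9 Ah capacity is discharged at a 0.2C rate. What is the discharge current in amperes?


I = C_rate * capacity = 0.2 * 9.9 = 1.98 A

1.98 A


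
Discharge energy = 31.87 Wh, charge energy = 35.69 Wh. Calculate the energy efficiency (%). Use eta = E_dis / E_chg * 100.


eta_e = E_dis / E_chg * 100 = 31.87 / 35.69 * 100 = 89.30%

89.30%


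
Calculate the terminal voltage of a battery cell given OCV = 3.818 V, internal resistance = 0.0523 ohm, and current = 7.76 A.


IR drop = 7.76 * 0.0523 = 0.40585 V
V = 3.818 - 0.40585 = 3.412 V

3.412 V


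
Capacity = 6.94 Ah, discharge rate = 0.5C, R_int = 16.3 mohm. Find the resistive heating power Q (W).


Convert: R = 16.3 mohm = 0.0163 ohm
Step 1: I = C_rate * capacity = 0.5 * 6.94 = 3.47 A
Step 2: Q = I^2 * R = 3.47^2 * 0.0163 = 12.041 * 0.0163 = 0.1963 W

0.1963 W


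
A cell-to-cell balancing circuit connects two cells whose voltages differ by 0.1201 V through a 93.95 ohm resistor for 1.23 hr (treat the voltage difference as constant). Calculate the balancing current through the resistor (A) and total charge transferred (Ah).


First, Ohm's law: I_bal = 0.1201 V / 93.95 ohm = 0.0012783 A
Then Q = I * t = 0.0012783 A * 1.23 hr = 0.001572 Ah

I=0.0012783 A, Q=0.001572 Ah


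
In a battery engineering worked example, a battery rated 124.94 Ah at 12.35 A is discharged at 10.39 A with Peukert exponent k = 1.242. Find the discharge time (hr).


Step 1: t_rated = C / I_rated = 124.94 / 12.35 = 10.117 hr
Step 2: ratio = 12.35 / 10.39 = 1.1886
Step 3: ratio^k = 1.1886^1.242 = 1.2394
Step 4: t = t_rated * ratio^k = 10.117 * 1.2394 = 12.54 hr

12.54 hr


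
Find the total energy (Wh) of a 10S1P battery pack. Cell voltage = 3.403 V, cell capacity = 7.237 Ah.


E = Ns * Vcell * Np * Ccell = 10 * 3.403 * 1 * 7.237 = 246.3 Wh

246.3 Wh


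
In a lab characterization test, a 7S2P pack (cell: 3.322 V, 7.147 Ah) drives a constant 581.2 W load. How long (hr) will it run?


Step 1: E_pack = Ns * V_cell * Np * C_cell = 7 * 3.322 * 2 * 7.147 = 332.39 Wh
Step 2: t = E_pack / P = 332.39 / 581.2 = 0.5719 hr

0.5719 hr


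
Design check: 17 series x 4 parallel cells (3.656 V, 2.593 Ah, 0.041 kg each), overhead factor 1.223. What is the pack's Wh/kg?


Step 1: V_pack = 17 * 3.656 = 62.152 V
Step 2: C_pack = 4 * 2.593 = 10.372 Ah
Step 3: E_pack = V_pack * C_pack = 62.152 * 10.372 = 644.64 Wh
Step 4: m_pack = 17 * 4 * 0.041 * 1.223 = 3.4097 kg
Step 5: ED = E_pack / m_pack = 644.64 / 3.4097 = 189.1 Wh/kg

189.1 Wh/kg


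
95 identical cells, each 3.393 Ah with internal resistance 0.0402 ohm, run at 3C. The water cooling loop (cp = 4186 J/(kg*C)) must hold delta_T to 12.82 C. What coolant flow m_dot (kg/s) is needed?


Step 1: I = 3 * 3.393 = 10.179 A
Step 2: Q_cell = I^2 * R = 10.179^2 * 0.0402 = 4.1652 W
Step 3: Q_total = 95 * 4.1652 = 395.69 W
Step 4: m_dot = Q_total / (cp * dT) = 395.69 / (4186 * 12.82) = 0.007373 kg/s

0.007373 kg/s


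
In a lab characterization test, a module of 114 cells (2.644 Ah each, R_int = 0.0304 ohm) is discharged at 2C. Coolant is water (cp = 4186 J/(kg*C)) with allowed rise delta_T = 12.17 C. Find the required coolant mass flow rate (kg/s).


Step 1: I = 2 * 2.644 = 5.288 A
Step 2: Q_cell = I^2 * R = 5.288^2 * 0.0304 = 0.85007 W
Step 3: Q_total = 114 * 0.85007 = 96.908 W
Step 4: m_dot = Q_total / (cp * dT) = 96.908 / (4186 * 12.17) = 0.001902 kg/s

0.001902 kg/s
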